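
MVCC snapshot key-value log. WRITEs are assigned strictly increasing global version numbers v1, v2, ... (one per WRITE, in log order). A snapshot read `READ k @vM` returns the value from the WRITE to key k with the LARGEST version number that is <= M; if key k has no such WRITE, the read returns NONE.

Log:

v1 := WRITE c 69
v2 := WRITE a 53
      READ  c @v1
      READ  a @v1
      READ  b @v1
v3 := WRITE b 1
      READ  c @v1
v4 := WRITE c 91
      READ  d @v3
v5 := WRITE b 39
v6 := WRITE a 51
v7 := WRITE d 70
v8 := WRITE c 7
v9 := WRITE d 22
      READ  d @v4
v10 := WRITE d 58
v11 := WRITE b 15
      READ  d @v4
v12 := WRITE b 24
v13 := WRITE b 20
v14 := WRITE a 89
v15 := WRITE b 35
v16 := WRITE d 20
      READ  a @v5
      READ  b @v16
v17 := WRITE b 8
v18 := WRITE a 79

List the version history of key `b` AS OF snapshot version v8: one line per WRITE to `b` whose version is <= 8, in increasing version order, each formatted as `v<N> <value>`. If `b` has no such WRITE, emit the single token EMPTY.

Answer: v3 1
v5 39

Derivation:
Scan writes for key=b with version <= 8:
  v1 WRITE c 69 -> skip
  v2 WRITE a 53 -> skip
  v3 WRITE b 1 -> keep
  v4 WRITE c 91 -> skip
  v5 WRITE b 39 -> keep
  v6 WRITE a 51 -> skip
  v7 WRITE d 70 -> skip
  v8 WRITE c 7 -> skip
  v9 WRITE d 22 -> skip
  v10 WRITE d 58 -> skip
  v11 WRITE b 15 -> drop (> snap)
  v12 WRITE b 24 -> drop (> snap)
  v13 WRITE b 20 -> drop (> snap)
  v14 WRITE a 89 -> skip
  v15 WRITE b 35 -> drop (> snap)
  v16 WRITE d 20 -> skip
  v17 WRITE b 8 -> drop (> snap)
  v18 WRITE a 79 -> skip
Collected: [(3, 1), (5, 39)]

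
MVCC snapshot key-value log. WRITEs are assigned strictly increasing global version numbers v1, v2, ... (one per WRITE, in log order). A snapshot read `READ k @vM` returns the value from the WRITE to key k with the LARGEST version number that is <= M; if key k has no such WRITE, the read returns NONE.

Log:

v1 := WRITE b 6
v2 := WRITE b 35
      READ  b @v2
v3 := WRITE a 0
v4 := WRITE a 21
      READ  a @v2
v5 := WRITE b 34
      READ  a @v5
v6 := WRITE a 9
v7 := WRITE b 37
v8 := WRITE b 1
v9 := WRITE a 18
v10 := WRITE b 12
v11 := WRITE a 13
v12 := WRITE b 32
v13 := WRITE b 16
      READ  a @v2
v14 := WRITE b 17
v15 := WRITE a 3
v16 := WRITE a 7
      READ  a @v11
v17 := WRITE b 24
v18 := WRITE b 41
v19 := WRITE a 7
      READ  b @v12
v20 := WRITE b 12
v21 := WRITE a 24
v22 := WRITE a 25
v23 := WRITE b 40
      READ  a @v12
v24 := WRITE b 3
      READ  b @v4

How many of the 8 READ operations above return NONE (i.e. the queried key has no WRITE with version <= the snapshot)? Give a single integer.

Answer: 2

Derivation:
v1: WRITE b=6  (b history now [(1, 6)])
v2: WRITE b=35  (b history now [(1, 6), (2, 35)])
READ b @v2: history=[(1, 6), (2, 35)] -> pick v2 -> 35
v3: WRITE a=0  (a history now [(3, 0)])
v4: WRITE a=21  (a history now [(3, 0), (4, 21)])
READ a @v2: history=[(3, 0), (4, 21)] -> no version <= 2 -> NONE
v5: WRITE b=34  (b history now [(1, 6), (2, 35), (5, 34)])
READ a @v5: history=[(3, 0), (4, 21)] -> pick v4 -> 21
v6: WRITE a=9  (a history now [(3, 0), (4, 21), (6, 9)])
v7: WRITE b=37  (b history now [(1, 6), (2, 35), (5, 34), (7, 37)])
v8: WRITE b=1  (b history now [(1, 6), (2, 35), (5, 34), (7, 37), (8, 1)])
v9: WRITE a=18  (a history now [(3, 0), (4, 21), (6, 9), (9, 18)])
v10: WRITE b=12  (b history now [(1, 6), (2, 35), (5, 34), (7, 37), (8, 1), (10, 12)])
v11: WRITE a=13  (a history now [(3, 0), (4, 21), (6, 9), (9, 18), (11, 13)])
v12: WRITE b=32  (b history now [(1, 6), (2, 35), (5, 34), (7, 37), (8, 1), (10, 12), (12, 32)])
v13: WRITE b=16  (b history now [(1, 6), (2, 35), (5, 34), (7, 37), (8, 1), (10, 12), (12, 32), (13, 16)])
READ a @v2: history=[(3, 0), (4, 21), (6, 9), (9, 18), (11, 13)] -> no version <= 2 -> NONE
v14: WRITE b=17  (b history now [(1, 6), (2, 35), (5, 34), (7, 37), (8, 1), (10, 12), (12, 32), (13, 16), (14, 17)])
v15: WRITE a=3  (a history now [(3, 0), (4, 21), (6, 9), (9, 18), (11, 13), (15, 3)])
v16: WRITE a=7  (a history now [(3, 0), (4, 21), (6, 9), (9, 18), (11, 13), (15, 3), (16, 7)])
READ a @v11: history=[(3, 0), (4, 21), (6, 9), (9, 18), (11, 13), (15, 3), (16, 7)] -> pick v11 -> 13
v17: WRITE b=24  (b history now [(1, 6), (2, 35), (5, 34), (7, 37), (8, 1), (10, 12), (12, 32), (13, 16), (14, 17), (17, 24)])
v18: WRITE b=41  (b history now [(1, 6), (2, 35), (5, 34), (7, 37), (8, 1), (10, 12), (12, 32), (13, 16), (14, 17), (17, 24), (18, 41)])
v19: WRITE a=7  (a history now [(3, 0), (4, 21), (6, 9), (9, 18), (11, 13), (15, 3), (16, 7), (19, 7)])
READ b @v12: history=[(1, 6), (2, 35), (5, 34), (7, 37), (8, 1), (10, 12), (12, 32), (13, 16), (14, 17), (17, 24), (18, 41)] -> pick v12 -> 32
v20: WRITE b=12  (b history now [(1, 6), (2, 35), (5, 34), (7, 37), (8, 1), (10, 12), (12, 32), (13, 16), (14, 17), (17, 24), (18, 41), (20, 12)])
v21: WRITE a=24  (a history now [(3, 0), (4, 21), (6, 9), (9, 18), (11, 13), (15, 3), (16, 7), (19, 7), (21, 24)])
v22: WRITE a=25  (a history now [(3, 0), (4, 21), (6, 9), (9, 18), (11, 13), (15, 3), (16, 7), (19, 7), (21, 24), (22, 25)])
v23: WRITE b=40  (b history now [(1, 6), (2, 35), (5, 34), (7, 37), (8, 1), (10, 12), (12, 32), (13, 16), (14, 17), (17, 24), (18, 41), (20, 12), (23, 40)])
READ a @v12: history=[(3, 0), (4, 21), (6, 9), (9, 18), (11, 13), (15, 3), (16, 7), (19, 7), (21, 24), (22, 25)] -> pick v11 -> 13
v24: WRITE b=3  (b history now [(1, 6), (2, 35), (5, 34), (7, 37), (8, 1), (10, 12), (12, 32), (13, 16), (14, 17), (17, 24), (18, 41), (20, 12), (23, 40), (24, 3)])
READ b @v4: history=[(1, 6), (2, 35), (5, 34), (7, 37), (8, 1), (10, 12), (12, 32), (13, 16), (14, 17), (17, 24), (18, 41), (20, 12), (23, 40), (24, 3)] -> pick v2 -> 35
Read results in order: ['35', 'NONE', '21', 'NONE', '13', '32', '13', '35']
NONE count = 2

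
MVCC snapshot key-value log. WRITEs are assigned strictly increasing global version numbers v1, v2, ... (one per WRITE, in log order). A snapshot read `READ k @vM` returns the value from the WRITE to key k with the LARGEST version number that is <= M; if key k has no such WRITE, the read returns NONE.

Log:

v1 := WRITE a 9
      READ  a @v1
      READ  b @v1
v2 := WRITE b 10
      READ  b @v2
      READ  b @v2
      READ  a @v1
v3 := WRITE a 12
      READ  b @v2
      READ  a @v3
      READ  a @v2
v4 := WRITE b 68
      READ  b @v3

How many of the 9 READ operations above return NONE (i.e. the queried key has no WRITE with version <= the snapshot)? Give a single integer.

Answer: 1

Derivation:
v1: WRITE a=9  (a history now [(1, 9)])
READ a @v1: history=[(1, 9)] -> pick v1 -> 9
READ b @v1: history=[] -> no version <= 1 -> NONE
v2: WRITE b=10  (b history now [(2, 10)])
READ b @v2: history=[(2, 10)] -> pick v2 -> 10
READ b @v2: history=[(2, 10)] -> pick v2 -> 10
READ a @v1: history=[(1, 9)] -> pick v1 -> 9
v3: WRITE a=12  (a history now [(1, 9), (3, 12)])
READ b @v2: history=[(2, 10)] -> pick v2 -> 10
READ a @v3: history=[(1, 9), (3, 12)] -> pick v3 -> 12
READ a @v2: history=[(1, 9), (3, 12)] -> pick v1 -> 9
v4: WRITE b=68  (b history now [(2, 10), (4, 68)])
READ b @v3: history=[(2, 10), (4, 68)] -> pick v2 -> 10
Read results in order: ['9', 'NONE', '10', '10', '9', '10', '12', '9', '10']
NONE count = 1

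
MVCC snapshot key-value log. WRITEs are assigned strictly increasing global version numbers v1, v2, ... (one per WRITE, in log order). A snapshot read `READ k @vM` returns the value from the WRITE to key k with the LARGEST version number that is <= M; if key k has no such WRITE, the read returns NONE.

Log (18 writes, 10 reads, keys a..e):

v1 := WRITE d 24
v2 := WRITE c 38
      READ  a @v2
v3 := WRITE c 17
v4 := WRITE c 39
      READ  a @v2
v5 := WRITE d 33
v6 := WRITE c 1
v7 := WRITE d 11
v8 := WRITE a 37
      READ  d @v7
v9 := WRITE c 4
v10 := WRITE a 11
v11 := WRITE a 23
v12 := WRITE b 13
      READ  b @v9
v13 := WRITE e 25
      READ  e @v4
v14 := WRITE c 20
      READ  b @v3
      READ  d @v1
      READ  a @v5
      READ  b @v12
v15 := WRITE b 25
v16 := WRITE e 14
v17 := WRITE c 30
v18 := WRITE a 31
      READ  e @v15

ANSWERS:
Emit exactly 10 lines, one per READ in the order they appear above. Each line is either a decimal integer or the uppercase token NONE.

v1: WRITE d=24  (d history now [(1, 24)])
v2: WRITE c=38  (c history now [(2, 38)])
READ a @v2: history=[] -> no version <= 2 -> NONE
v3: WRITE c=17  (c history now [(2, 38), (3, 17)])
v4: WRITE c=39  (c history now [(2, 38), (3, 17), (4, 39)])
READ a @v2: history=[] -> no version <= 2 -> NONE
v5: WRITE d=33  (d history now [(1, 24), (5, 33)])
v6: WRITE c=1  (c history now [(2, 38), (3, 17), (4, 39), (6, 1)])
v7: WRITE d=11  (d history now [(1, 24), (5, 33), (7, 11)])
v8: WRITE a=37  (a history now [(8, 37)])
READ d @v7: history=[(1, 24), (5, 33), (7, 11)] -> pick v7 -> 11
v9: WRITE c=4  (c history now [(2, 38), (3, 17), (4, 39), (6, 1), (9, 4)])
v10: WRITE a=11  (a history now [(8, 37), (10, 11)])
v11: WRITE a=23  (a history now [(8, 37), (10, 11), (11, 23)])
v12: WRITE b=13  (b history now [(12, 13)])
READ b @v9: history=[(12, 13)] -> no version <= 9 -> NONE
v13: WRITE e=25  (e history now [(13, 25)])
READ e @v4: history=[(13, 25)] -> no version <= 4 -> NONE
v14: WRITE c=20  (c history now [(2, 38), (3, 17), (4, 39), (6, 1), (9, 4), (14, 20)])
READ b @v3: history=[(12, 13)] -> no version <= 3 -> NONE
READ d @v1: history=[(1, 24), (5, 33), (7, 11)] -> pick v1 -> 24
READ a @v5: history=[(8, 37), (10, 11), (11, 23)] -> no version <= 5 -> NONE
READ b @v12: history=[(12, 13)] -> pick v12 -> 13
v15: WRITE b=25  (b history now [(12, 13), (15, 25)])
v16: WRITE e=14  (e history now [(13, 25), (16, 14)])
v17: WRITE c=30  (c history now [(2, 38), (3, 17), (4, 39), (6, 1), (9, 4), (14, 20), (17, 30)])
v18: WRITE a=31  (a history now [(8, 37), (10, 11), (11, 23), (18, 31)])
READ e @v15: history=[(13, 25), (16, 14)] -> pick v13 -> 25

Answer: NONE
NONE
11
NONE
NONE
NONE
24
NONE
13
25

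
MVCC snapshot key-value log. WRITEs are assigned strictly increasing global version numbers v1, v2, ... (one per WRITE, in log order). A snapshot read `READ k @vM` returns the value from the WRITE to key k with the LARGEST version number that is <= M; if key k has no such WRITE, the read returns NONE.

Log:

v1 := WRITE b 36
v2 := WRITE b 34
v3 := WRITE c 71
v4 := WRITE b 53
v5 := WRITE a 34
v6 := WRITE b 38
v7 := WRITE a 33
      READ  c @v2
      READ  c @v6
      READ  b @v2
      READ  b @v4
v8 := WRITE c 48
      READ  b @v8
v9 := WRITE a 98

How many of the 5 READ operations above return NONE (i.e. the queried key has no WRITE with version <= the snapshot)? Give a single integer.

Answer: 1

Derivation:
v1: WRITE b=36  (b history now [(1, 36)])
v2: WRITE b=34  (b history now [(1, 36), (2, 34)])
v3: WRITE c=71  (c history now [(3, 71)])
v4: WRITE b=53  (b history now [(1, 36), (2, 34), (4, 53)])
v5: WRITE a=34  (a history now [(5, 34)])
v6: WRITE b=38  (b history now [(1, 36), (2, 34), (4, 53), (6, 38)])
v7: WRITE a=33  (a history now [(5, 34), (7, 33)])
READ c @v2: history=[(3, 71)] -> no version <= 2 -> NONE
READ c @v6: history=[(3, 71)] -> pick v3 -> 71
READ b @v2: history=[(1, 36), (2, 34), (4, 53), (6, 38)] -> pick v2 -> 34
READ b @v4: history=[(1, 36), (2, 34), (4, 53), (6, 38)] -> pick v4 -> 53
v8: WRITE c=48  (c history now [(3, 71), (8, 48)])
READ b @v8: history=[(1, 36), (2, 34), (4, 53), (6, 38)] -> pick v6 -> 38
v9: WRITE a=98  (a history now [(5, 34), (7, 33), (9, 98)])
Read results in order: ['NONE', '71', '34', '53', '38']
NONE count = 1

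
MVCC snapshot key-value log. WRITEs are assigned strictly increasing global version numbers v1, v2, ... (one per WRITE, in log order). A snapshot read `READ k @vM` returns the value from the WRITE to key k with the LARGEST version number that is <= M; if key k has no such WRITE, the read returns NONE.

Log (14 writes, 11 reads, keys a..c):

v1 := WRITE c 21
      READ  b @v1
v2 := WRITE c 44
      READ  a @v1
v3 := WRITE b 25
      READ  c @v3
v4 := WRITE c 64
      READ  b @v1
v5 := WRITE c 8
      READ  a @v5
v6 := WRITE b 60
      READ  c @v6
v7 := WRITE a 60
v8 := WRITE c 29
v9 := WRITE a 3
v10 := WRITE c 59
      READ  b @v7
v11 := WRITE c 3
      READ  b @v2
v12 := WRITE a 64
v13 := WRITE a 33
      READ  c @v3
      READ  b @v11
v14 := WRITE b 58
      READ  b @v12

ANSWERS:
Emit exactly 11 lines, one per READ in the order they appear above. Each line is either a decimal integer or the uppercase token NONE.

v1: WRITE c=21  (c history now [(1, 21)])
READ b @v1: history=[] -> no version <= 1 -> NONE
v2: WRITE c=44  (c history now [(1, 21), (2, 44)])
READ a @v1: history=[] -> no version <= 1 -> NONE
v3: WRITE b=25  (b history now [(3, 25)])
READ c @v3: history=[(1, 21), (2, 44)] -> pick v2 -> 44
v4: WRITE c=64  (c history now [(1, 21), (2, 44), (4, 64)])
READ b @v1: history=[(3, 25)] -> no version <= 1 -> NONE
v5: WRITE c=8  (c history now [(1, 21), (2, 44), (4, 64), (5, 8)])
READ a @v5: history=[] -> no version <= 5 -> NONE
v6: WRITE b=60  (b history now [(3, 25), (6, 60)])
READ c @v6: history=[(1, 21), (2, 44), (4, 64), (5, 8)] -> pick v5 -> 8
v7: WRITE a=60  (a history now [(7, 60)])
v8: WRITE c=29  (c history now [(1, 21), (2, 44), (4, 64), (5, 8), (8, 29)])
v9: WRITE a=3  (a history now [(7, 60), (9, 3)])
v10: WRITE c=59  (c history now [(1, 21), (2, 44), (4, 64), (5, 8), (8, 29), (10, 59)])
READ b @v7: history=[(3, 25), (6, 60)] -> pick v6 -> 60
v11: WRITE c=3  (c history now [(1, 21), (2, 44), (4, 64), (5, 8), (8, 29), (10, 59), (11, 3)])
READ b @v2: history=[(3, 25), (6, 60)] -> no version <= 2 -> NONE
v12: WRITE a=64  (a history now [(7, 60), (9, 3), (12, 64)])
v13: WRITE a=33  (a history now [(7, 60), (9, 3), (12, 64), (13, 33)])
READ c @v3: history=[(1, 21), (2, 44), (4, 64), (5, 8), (8, 29), (10, 59), (11, 3)] -> pick v2 -> 44
READ b @v11: history=[(3, 25), (6, 60)] -> pick v6 -> 60
v14: WRITE b=58  (b history now [(3, 25), (6, 60), (14, 58)])
READ b @v12: history=[(3, 25), (6, 60), (14, 58)] -> pick v6 -> 60

Answer: NONE
NONE
44
NONE
NONE
8
60
NONE
44
60
60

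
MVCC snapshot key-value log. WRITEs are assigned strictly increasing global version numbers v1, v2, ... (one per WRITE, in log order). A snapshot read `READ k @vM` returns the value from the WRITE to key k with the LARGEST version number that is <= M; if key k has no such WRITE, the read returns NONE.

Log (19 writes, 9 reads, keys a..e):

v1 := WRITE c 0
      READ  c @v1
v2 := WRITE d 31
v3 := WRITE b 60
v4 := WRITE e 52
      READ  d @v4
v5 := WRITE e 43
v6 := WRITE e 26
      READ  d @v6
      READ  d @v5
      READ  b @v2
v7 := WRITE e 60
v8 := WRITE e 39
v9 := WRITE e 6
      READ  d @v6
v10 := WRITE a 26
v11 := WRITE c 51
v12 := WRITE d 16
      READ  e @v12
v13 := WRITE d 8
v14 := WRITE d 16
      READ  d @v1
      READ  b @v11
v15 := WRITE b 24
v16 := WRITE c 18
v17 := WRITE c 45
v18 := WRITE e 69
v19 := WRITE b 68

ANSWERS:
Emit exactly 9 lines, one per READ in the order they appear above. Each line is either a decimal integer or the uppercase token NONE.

Answer: 0
31
31
31
NONE
31
6
NONE
60

Derivation:
v1: WRITE c=0  (c history now [(1, 0)])
READ c @v1: history=[(1, 0)] -> pick v1 -> 0
v2: WRITE d=31  (d history now [(2, 31)])
v3: WRITE b=60  (b history now [(3, 60)])
v4: WRITE e=52  (e history now [(4, 52)])
READ d @v4: history=[(2, 31)] -> pick v2 -> 31
v5: WRITE e=43  (e history now [(4, 52), (5, 43)])
v6: WRITE e=26  (e history now [(4, 52), (5, 43), (6, 26)])
READ d @v6: history=[(2, 31)] -> pick v2 -> 31
READ d @v5: history=[(2, 31)] -> pick v2 -> 31
READ b @v2: history=[(3, 60)] -> no version <= 2 -> NONE
v7: WRITE e=60  (e history now [(4, 52), (5, 43), (6, 26), (7, 60)])
v8: WRITE e=39  (e history now [(4, 52), (5, 43), (6, 26), (7, 60), (8, 39)])
v9: WRITE e=6  (e history now [(4, 52), (5, 43), (6, 26), (7, 60), (8, 39), (9, 6)])
READ d @v6: history=[(2, 31)] -> pick v2 -> 31
v10: WRITE a=26  (a history now [(10, 26)])
v11: WRITE c=51  (c history now [(1, 0), (11, 51)])
v12: WRITE d=16  (d history now [(2, 31), (12, 16)])
READ e @v12: history=[(4, 52), (5, 43), (6, 26), (7, 60), (8, 39), (9, 6)] -> pick v9 -> 6
v13: WRITE d=8  (d history now [(2, 31), (12, 16), (13, 8)])
v14: WRITE d=16  (d history now [(2, 31), (12, 16), (13, 8), (14, 16)])
READ d @v1: history=[(2, 31), (12, 16), (13, 8), (14, 16)] -> no version <= 1 -> NONE
READ b @v11: history=[(3, 60)] -> pick v3 -> 60
v15: WRITE b=24  (b history now [(3, 60), (15, 24)])
v16: WRITE c=18  (c history now [(1, 0), (11, 51), (16, 18)])
v17: WRITE c=45  (c history now [(1, 0), (11, 51), (16, 18), (17, 45)])
v18: WRITE e=69  (e history now [(4, 52), (5, 43), (6, 26), (7, 60), (8, 39), (9, 6), (18, 69)])
v19: WRITE b=68  (b history now [(3, 60), (15, 24), (19, 68)])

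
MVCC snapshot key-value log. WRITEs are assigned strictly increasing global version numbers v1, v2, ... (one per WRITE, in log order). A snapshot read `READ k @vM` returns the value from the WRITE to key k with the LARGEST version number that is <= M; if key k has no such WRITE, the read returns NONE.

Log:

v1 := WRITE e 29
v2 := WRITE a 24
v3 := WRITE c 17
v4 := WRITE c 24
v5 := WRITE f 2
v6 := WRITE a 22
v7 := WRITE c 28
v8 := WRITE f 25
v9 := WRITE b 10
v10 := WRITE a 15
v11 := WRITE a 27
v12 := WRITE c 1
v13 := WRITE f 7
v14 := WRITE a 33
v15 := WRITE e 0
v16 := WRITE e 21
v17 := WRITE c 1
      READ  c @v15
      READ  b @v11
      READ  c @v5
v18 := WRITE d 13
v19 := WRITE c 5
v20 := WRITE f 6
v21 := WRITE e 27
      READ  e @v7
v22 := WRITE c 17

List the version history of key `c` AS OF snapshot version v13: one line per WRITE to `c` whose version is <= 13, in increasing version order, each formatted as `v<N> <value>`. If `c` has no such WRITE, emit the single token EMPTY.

Scan writes for key=c with version <= 13:
  v1 WRITE e 29 -> skip
  v2 WRITE a 24 -> skip
  v3 WRITE c 17 -> keep
  v4 WRITE c 24 -> keep
  v5 WRITE f 2 -> skip
  v6 WRITE a 22 -> skip
  v7 WRITE c 28 -> keep
  v8 WRITE f 25 -> skip
  v9 WRITE b 10 -> skip
  v10 WRITE a 15 -> skip
  v11 WRITE a 27 -> skip
  v12 WRITE c 1 -> keep
  v13 WRITE f 7 -> skip
  v14 WRITE a 33 -> skip
  v15 WRITE e 0 -> skip
  v16 WRITE e 21 -> skip
  v17 WRITE c 1 -> drop (> snap)
  v18 WRITE d 13 -> skip
  v19 WRITE c 5 -> drop (> snap)
  v20 WRITE f 6 -> skip
  v21 WRITE e 27 -> skip
  v22 WRITE c 17 -> drop (> snap)
Collected: [(3, 17), (4, 24), (7, 28), (12, 1)]

Answer: v3 17
v4 24
v7 28
v12 1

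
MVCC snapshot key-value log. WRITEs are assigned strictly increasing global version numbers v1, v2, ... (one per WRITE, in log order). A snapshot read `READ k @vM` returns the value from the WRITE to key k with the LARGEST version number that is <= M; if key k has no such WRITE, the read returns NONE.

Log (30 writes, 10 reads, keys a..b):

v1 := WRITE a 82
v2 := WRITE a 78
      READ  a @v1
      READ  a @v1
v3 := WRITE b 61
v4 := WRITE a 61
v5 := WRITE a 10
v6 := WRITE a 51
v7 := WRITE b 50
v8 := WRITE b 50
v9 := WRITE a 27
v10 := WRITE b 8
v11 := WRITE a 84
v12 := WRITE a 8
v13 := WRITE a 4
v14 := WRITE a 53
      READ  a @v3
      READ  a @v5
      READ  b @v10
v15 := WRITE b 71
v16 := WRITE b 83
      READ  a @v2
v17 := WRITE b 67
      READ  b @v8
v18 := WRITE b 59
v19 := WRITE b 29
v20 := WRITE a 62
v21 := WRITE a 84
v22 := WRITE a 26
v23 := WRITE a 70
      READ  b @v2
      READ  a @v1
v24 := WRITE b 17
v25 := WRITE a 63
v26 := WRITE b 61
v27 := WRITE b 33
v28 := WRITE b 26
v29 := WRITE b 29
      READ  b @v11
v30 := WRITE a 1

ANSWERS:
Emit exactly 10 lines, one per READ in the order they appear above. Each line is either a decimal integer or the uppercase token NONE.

Answer: 82
82
78
10
8
78
50
NONE
82
8

Derivation:
v1: WRITE a=82  (a history now [(1, 82)])
v2: WRITE a=78  (a history now [(1, 82), (2, 78)])
READ a @v1: history=[(1, 82), (2, 78)] -> pick v1 -> 82
READ a @v1: history=[(1, 82), (2, 78)] -> pick v1 -> 82
v3: WRITE b=61  (b history now [(3, 61)])
v4: WRITE a=61  (a history now [(1, 82), (2, 78), (4, 61)])
v5: WRITE a=10  (a history now [(1, 82), (2, 78), (4, 61), (5, 10)])
v6: WRITE a=51  (a history now [(1, 82), (2, 78), (4, 61), (5, 10), (6, 51)])
v7: WRITE b=50  (b history now [(3, 61), (7, 50)])
v8: WRITE b=50  (b history now [(3, 61), (7, 50), (8, 50)])
v9: WRITE a=27  (a history now [(1, 82), (2, 78), (4, 61), (5, 10), (6, 51), (9, 27)])
v10: WRITE b=8  (b history now [(3, 61), (7, 50), (8, 50), (10, 8)])
v11: WRITE a=84  (a history now [(1, 82), (2, 78), (4, 61), (5, 10), (6, 51), (9, 27), (11, 84)])
v12: WRITE a=8  (a history now [(1, 82), (2, 78), (4, 61), (5, 10), (6, 51), (9, 27), (11, 84), (12, 8)])
v13: WRITE a=4  (a history now [(1, 82), (2, 78), (4, 61), (5, 10), (6, 51), (9, 27), (11, 84), (12, 8), (13, 4)])
v14: WRITE a=53  (a history now [(1, 82), (2, 78), (4, 61), (5, 10), (6, 51), (9, 27), (11, 84), (12, 8), (13, 4), (14, 53)])
READ a @v3: history=[(1, 82), (2, 78), (4, 61), (5, 10), (6, 51), (9, 27), (11, 84), (12, 8), (13, 4), (14, 53)] -> pick v2 -> 78
READ a @v5: history=[(1, 82), (2, 78), (4, 61), (5, 10), (6, 51), (9, 27), (11, 84), (12, 8), (13, 4), (14, 53)] -> pick v5 -> 10
READ b @v10: history=[(3, 61), (7, 50), (8, 50), (10, 8)] -> pick v10 -> 8
v15: WRITE b=71  (b history now [(3, 61), (7, 50), (8, 50), (10, 8), (15, 71)])
v16: WRITE b=83  (b history now [(3, 61), (7, 50), (8, 50), (10, 8), (15, 71), (16, 83)])
READ a @v2: history=[(1, 82), (2, 78), (4, 61), (5, 10), (6, 51), (9, 27), (11, 84), (12, 8), (13, 4), (14, 53)] -> pick v2 -> 78
v17: WRITE b=67  (b history now [(3, 61), (7, 50), (8, 50), (10, 8), (15, 71), (16, 83), (17, 67)])
READ b @v8: history=[(3, 61), (7, 50), (8, 50), (10, 8), (15, 71), (16, 83), (17, 67)] -> pick v8 -> 50
v18: WRITE b=59  (b history now [(3, 61), (7, 50), (8, 50), (10, 8), (15, 71), (16, 83), (17, 67), (18, 59)])
v19: WRITE b=29  (b history now [(3, 61), (7, 50), (8, 50), (10, 8), (15, 71), (16, 83), (17, 67), (18, 59), (19, 29)])
v20: WRITE a=62  (a history now [(1, 82), (2, 78), (4, 61), (5, 10), (6, 51), (9, 27), (11, 84), (12, 8), (13, 4), (14, 53), (20, 62)])
v21: WRITE a=84  (a history now [(1, 82), (2, 78), (4, 61), (5, 10), (6, 51), (9, 27), (11, 84), (12, 8), (13, 4), (14, 53), (20, 62), (21, 84)])
v22: WRITE a=26  (a history now [(1, 82), (2, 78), (4, 61), (5, 10), (6, 51), (9, 27), (11, 84), (12, 8), (13, 4), (14, 53), (20, 62), (21, 84), (22, 26)])
v23: WRITE a=70  (a history now [(1, 82), (2, 78), (4, 61), (5, 10), (6, 51), (9, 27), (11, 84), (12, 8), (13, 4), (14, 53), (20, 62), (21, 84), (22, 26), (23, 70)])
READ b @v2: history=[(3, 61), (7, 50), (8, 50), (10, 8), (15, 71), (16, 83), (17, 67), (18, 59), (19, 29)] -> no version <= 2 -> NONE
READ a @v1: history=[(1, 82), (2, 78), (4, 61), (5, 10), (6, 51), (9, 27), (11, 84), (12, 8), (13, 4), (14, 53), (20, 62), (21, 84), (22, 26), (23, 70)] -> pick v1 -> 82
v24: WRITE b=17  (b history now [(3, 61), (7, 50), (8, 50), (10, 8), (15, 71), (16, 83), (17, 67), (18, 59), (19, 29), (24, 17)])
v25: WRITE a=63  (a history now [(1, 82), (2, 78), (4, 61), (5, 10), (6, 51), (9, 27), (11, 84), (12, 8), (13, 4), (14, 53), (20, 62), (21, 84), (22, 26), (23, 70), (25, 63)])
v26: WRITE b=61  (b history now [(3, 61), (7, 50), (8, 50), (10, 8), (15, 71), (16, 83), (17, 67), (18, 59), (19, 29), (24, 17), (26, 61)])
v27: WRITE b=33  (b history now [(3, 61), (7, 50), (8, 50), (10, 8), (15, 71), (16, 83), (17, 67), (18, 59), (19, 29), (24, 17), (26, 61), (27, 33)])
v28: WRITE b=26  (b history now [(3, 61), (7, 50), (8, 50), (10, 8), (15, 71), (16, 83), (17, 67), (18, 59), (19, 29), (24, 17), (26, 61), (27, 33), (28, 26)])
v29: WRITE b=29  (b history now [(3, 61), (7, 50), (8, 50), (10, 8), (15, 71), (16, 83), (17, 67), (18, 59), (19, 29), (24, 17), (26, 61), (27, 33), (28, 26), (29, 29)])
READ b @v11: history=[(3, 61), (7, 50), (8, 50), (10, 8), (15, 71), (16, 83), (17, 67), (18, 59), (19, 29), (24, 17), (26, 61), (27, 33), (28, 26), (29, 29)] -> pick v10 -> 8
v30: WRITE a=1  (a history now [(1, 82), (2, 78), (4, 61), (5, 10), (6, 51), (9, 27), (11, 84), (12, 8), (13, 4), (14, 53), (20, 62), (21, 84), (22, 26), (23, 70), (25, 63), (30, 1)])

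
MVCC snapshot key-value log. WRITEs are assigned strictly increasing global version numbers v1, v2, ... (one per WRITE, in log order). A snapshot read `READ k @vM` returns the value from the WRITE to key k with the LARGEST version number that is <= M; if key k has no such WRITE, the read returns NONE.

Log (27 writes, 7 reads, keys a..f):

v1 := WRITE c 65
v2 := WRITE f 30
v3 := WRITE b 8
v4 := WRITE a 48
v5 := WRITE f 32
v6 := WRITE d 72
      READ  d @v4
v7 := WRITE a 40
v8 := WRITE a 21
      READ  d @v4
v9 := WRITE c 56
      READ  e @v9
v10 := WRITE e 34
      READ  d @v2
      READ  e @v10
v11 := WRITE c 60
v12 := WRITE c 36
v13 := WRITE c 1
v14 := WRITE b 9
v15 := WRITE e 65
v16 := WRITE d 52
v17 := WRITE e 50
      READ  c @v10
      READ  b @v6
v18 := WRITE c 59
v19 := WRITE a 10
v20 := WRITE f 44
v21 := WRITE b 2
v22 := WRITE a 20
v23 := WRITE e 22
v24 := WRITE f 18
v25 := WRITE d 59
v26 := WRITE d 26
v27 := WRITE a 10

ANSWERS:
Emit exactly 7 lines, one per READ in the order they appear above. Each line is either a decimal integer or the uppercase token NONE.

v1: WRITE c=65  (c history now [(1, 65)])
v2: WRITE f=30  (f history now [(2, 30)])
v3: WRITE b=8  (b history now [(3, 8)])
v4: WRITE a=48  (a history now [(4, 48)])
v5: WRITE f=32  (f history now [(2, 30), (5, 32)])
v6: WRITE d=72  (d history now [(6, 72)])
READ d @v4: history=[(6, 72)] -> no version <= 4 -> NONE
v7: WRITE a=40  (a history now [(4, 48), (7, 40)])
v8: WRITE a=21  (a history now [(4, 48), (7, 40), (8, 21)])
READ d @v4: history=[(6, 72)] -> no version <= 4 -> NONE
v9: WRITE c=56  (c history now [(1, 65), (9, 56)])
READ e @v9: history=[] -> no version <= 9 -> NONE
v10: WRITE e=34  (e history now [(10, 34)])
READ d @v2: history=[(6, 72)] -> no version <= 2 -> NONE
READ e @v10: history=[(10, 34)] -> pick v10 -> 34
v11: WRITE c=60  (c history now [(1, 65), (9, 56), (11, 60)])
v12: WRITE c=36  (c history now [(1, 65), (9, 56), (11, 60), (12, 36)])
v13: WRITE c=1  (c history now [(1, 65), (9, 56), (11, 60), (12, 36), (13, 1)])
v14: WRITE b=9  (b history now [(3, 8), (14, 9)])
v15: WRITE e=65  (e history now [(10, 34), (15, 65)])
v16: WRITE d=52  (d history now [(6, 72), (16, 52)])
v17: WRITE e=50  (e history now [(10, 34), (15, 65), (17, 50)])
READ c @v10: history=[(1, 65), (9, 56), (11, 60), (12, 36), (13, 1)] -> pick v9 -> 56
READ b @v6: history=[(3, 8), (14, 9)] -> pick v3 -> 8
v18: WRITE c=59  (c history now [(1, 65), (9, 56), (11, 60), (12, 36), (13, 1), (18, 59)])
v19: WRITE a=10  (a history now [(4, 48), (7, 40), (8, 21), (19, 10)])
v20: WRITE f=44  (f history now [(2, 30), (5, 32), (20, 44)])
v21: WRITE b=2  (b history now [(3, 8), (14, 9), (21, 2)])
v22: WRITE a=20  (a history now [(4, 48), (7, 40), (8, 21), (19, 10), (22, 20)])
v23: WRITE e=22  (e history now [(10, 34), (15, 65), (17, 50), (23, 22)])
v24: WRITE f=18  (f history now [(2, 30), (5, 32), (20, 44), (24, 18)])
v25: WRITE d=59  (d history now [(6, 72), (16, 52), (25, 59)])
v26: WRITE d=26  (d history now [(6, 72), (16, 52), (25, 59), (26, 26)])
v27: WRITE a=10  (a history now [(4, 48), (7, 40), (8, 21), (19, 10), (22, 20), (27, 10)])

Answer: NONE
NONE
NONE
NONE
34
56
8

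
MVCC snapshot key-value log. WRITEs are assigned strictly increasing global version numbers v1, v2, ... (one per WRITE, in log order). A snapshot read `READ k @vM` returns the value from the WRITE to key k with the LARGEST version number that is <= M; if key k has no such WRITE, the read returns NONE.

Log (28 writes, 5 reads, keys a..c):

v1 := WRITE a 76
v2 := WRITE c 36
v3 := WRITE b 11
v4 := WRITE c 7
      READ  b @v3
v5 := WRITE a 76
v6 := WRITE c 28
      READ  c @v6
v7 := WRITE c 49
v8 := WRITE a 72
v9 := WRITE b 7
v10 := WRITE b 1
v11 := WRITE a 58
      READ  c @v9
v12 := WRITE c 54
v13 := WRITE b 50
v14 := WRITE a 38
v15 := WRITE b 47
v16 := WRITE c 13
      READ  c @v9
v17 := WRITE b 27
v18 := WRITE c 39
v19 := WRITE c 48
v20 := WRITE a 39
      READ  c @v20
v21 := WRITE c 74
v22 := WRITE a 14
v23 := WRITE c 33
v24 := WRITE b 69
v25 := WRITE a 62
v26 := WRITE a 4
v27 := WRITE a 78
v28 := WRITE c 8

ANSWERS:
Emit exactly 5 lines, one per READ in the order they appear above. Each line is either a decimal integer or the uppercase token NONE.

Answer: 11
28
49
49
48

Derivation:
v1: WRITE a=76  (a history now [(1, 76)])
v2: WRITE c=36  (c history now [(2, 36)])
v3: WRITE b=11  (b history now [(3, 11)])
v4: WRITE c=7  (c history now [(2, 36), (4, 7)])
READ b @v3: history=[(3, 11)] -> pick v3 -> 11
v5: WRITE a=76  (a history now [(1, 76), (5, 76)])
v6: WRITE c=28  (c history now [(2, 36), (4, 7), (6, 28)])
READ c @v6: history=[(2, 36), (4, 7), (6, 28)] -> pick v6 -> 28
v7: WRITE c=49  (c history now [(2, 36), (4, 7), (6, 28), (7, 49)])
v8: WRITE a=72  (a history now [(1, 76), (5, 76), (8, 72)])
v9: WRITE b=7  (b history now [(3, 11), (9, 7)])
v10: WRITE b=1  (b history now [(3, 11), (9, 7), (10, 1)])
v11: WRITE a=58  (a history now [(1, 76), (5, 76), (8, 72), (11, 58)])
READ c @v9: history=[(2, 36), (4, 7), (6, 28), (7, 49)] -> pick v7 -> 49
v12: WRITE c=54  (c history now [(2, 36), (4, 7), (6, 28), (7, 49), (12, 54)])
v13: WRITE b=50  (b history now [(3, 11), (9, 7), (10, 1), (13, 50)])
v14: WRITE a=38  (a history now [(1, 76), (5, 76), (8, 72), (11, 58), (14, 38)])
v15: WRITE b=47  (b history now [(3, 11), (9, 7), (10, 1), (13, 50), (15, 47)])
v16: WRITE c=13  (c history now [(2, 36), (4, 7), (6, 28), (7, 49), (12, 54), (16, 13)])
READ c @v9: history=[(2, 36), (4, 7), (6, 28), (7, 49), (12, 54), (16, 13)] -> pick v7 -> 49
v17: WRITE b=27  (b history now [(3, 11), (9, 7), (10, 1), (13, 50), (15, 47), (17, 27)])
v18: WRITE c=39  (c history now [(2, 36), (4, 7), (6, 28), (7, 49), (12, 54), (16, 13), (18, 39)])
v19: WRITE c=48  (c history now [(2, 36), (4, 7), (6, 28), (7, 49), (12, 54), (16, 13), (18, 39), (19, 48)])
v20: WRITE a=39  (a history now [(1, 76), (5, 76), (8, 72), (11, 58), (14, 38), (20, 39)])
READ c @v20: history=[(2, 36), (4, 7), (6, 28), (7, 49), (12, 54), (16, 13), (18, 39), (19, 48)] -> pick v19 -> 48
v21: WRITE c=74  (c history now [(2, 36), (4, 7), (6, 28), (7, 49), (12, 54), (16, 13), (18, 39), (19, 48), (21, 74)])
v22: WRITE a=14  (a history now [(1, 76), (5, 76), (8, 72), (11, 58), (14, 38), (20, 39), (22, 14)])
v23: WRITE c=33  (c history now [(2, 36), (4, 7), (6, 28), (7, 49), (12, 54), (16, 13), (18, 39), (19, 48), (21, 74), (23, 33)])
v24: WRITE b=69  (b history now [(3, 11), (9, 7), (10, 1), (13, 50), (15, 47), (17, 27), (24, 69)])
v25: WRITE a=62  (a history now [(1, 76), (5, 76), (8, 72), (11, 58), (14, 38), (20, 39), (22, 14), (25, 62)])
v26: WRITE a=4  (a history now [(1, 76), (5, 76), (8, 72), (11, 58), (14, 38), (20, 39), (22, 14), (25, 62), (26, 4)])
v27: WRITE a=78  (a history now [(1, 76), (5, 76), (8, 72), (11, 58), (14, 38), (20, 39), (22, 14), (25, 62), (26, 4), (27, 78)])
v28: WRITE c=8  (c history now [(2, 36), (4, 7), (6, 28), (7, 49), (12, 54), (16, 13), (18, 39), (19, 48), (21, 74), (23, 33), (28, 8)])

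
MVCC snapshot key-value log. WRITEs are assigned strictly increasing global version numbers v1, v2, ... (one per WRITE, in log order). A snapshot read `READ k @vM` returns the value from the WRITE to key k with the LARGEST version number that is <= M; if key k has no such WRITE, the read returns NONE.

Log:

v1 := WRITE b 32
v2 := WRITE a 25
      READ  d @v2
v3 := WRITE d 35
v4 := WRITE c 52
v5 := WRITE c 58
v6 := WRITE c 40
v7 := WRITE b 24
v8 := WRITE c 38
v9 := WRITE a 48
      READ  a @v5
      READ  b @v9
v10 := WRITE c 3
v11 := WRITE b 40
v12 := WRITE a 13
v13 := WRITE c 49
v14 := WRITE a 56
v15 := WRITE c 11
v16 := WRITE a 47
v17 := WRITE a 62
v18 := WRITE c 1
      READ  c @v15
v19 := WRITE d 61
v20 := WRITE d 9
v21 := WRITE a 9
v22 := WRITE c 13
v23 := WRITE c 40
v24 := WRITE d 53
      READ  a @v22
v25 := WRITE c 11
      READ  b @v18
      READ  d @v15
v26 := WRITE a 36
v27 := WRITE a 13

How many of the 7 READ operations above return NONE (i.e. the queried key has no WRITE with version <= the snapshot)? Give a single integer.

v1: WRITE b=32  (b history now [(1, 32)])
v2: WRITE a=25  (a history now [(2, 25)])
READ d @v2: history=[] -> no version <= 2 -> NONE
v3: WRITE d=35  (d history now [(3, 35)])
v4: WRITE c=52  (c history now [(4, 52)])
v5: WRITE c=58  (c history now [(4, 52), (5, 58)])
v6: WRITE c=40  (c history now [(4, 52), (5, 58), (6, 40)])
v7: WRITE b=24  (b history now [(1, 32), (7, 24)])
v8: WRITE c=38  (c history now [(4, 52), (5, 58), (6, 40), (8, 38)])
v9: WRITE a=48  (a history now [(2, 25), (9, 48)])
READ a @v5: history=[(2, 25), (9, 48)] -> pick v2 -> 25
READ b @v9: history=[(1, 32), (7, 24)] -> pick v7 -> 24
v10: WRITE c=3  (c history now [(4, 52), (5, 58), (6, 40), (8, 38), (10, 3)])
v11: WRITE b=40  (b history now [(1, 32), (7, 24), (11, 40)])
v12: WRITE a=13  (a history now [(2, 25), (9, 48), (12, 13)])
v13: WRITE c=49  (c history now [(4, 52), (5, 58), (6, 40), (8, 38), (10, 3), (13, 49)])
v14: WRITE a=56  (a history now [(2, 25), (9, 48), (12, 13), (14, 56)])
v15: WRITE c=11  (c history now [(4, 52), (5, 58), (6, 40), (8, 38), (10, 3), (13, 49), (15, 11)])
v16: WRITE a=47  (a history now [(2, 25), (9, 48), (12, 13), (14, 56), (16, 47)])
v17: WRITE a=62  (a history now [(2, 25), (9, 48), (12, 13), (14, 56), (16, 47), (17, 62)])
v18: WRITE c=1  (c history now [(4, 52), (5, 58), (6, 40), (8, 38), (10, 3), (13, 49), (15, 11), (18, 1)])
READ c @v15: history=[(4, 52), (5, 58), (6, 40), (8, 38), (10, 3), (13, 49), (15, 11), (18, 1)] -> pick v15 -> 11
v19: WRITE d=61  (d history now [(3, 35), (19, 61)])
v20: WRITE d=9  (d history now [(3, 35), (19, 61), (20, 9)])
v21: WRITE a=9  (a history now [(2, 25), (9, 48), (12, 13), (14, 56), (16, 47), (17, 62), (21, 9)])
v22: WRITE c=13  (c history now [(4, 52), (5, 58), (6, 40), (8, 38), (10, 3), (13, 49), (15, 11), (18, 1), (22, 13)])
v23: WRITE c=40  (c history now [(4, 52), (5, 58), (6, 40), (8, 38), (10, 3), (13, 49), (15, 11), (18, 1), (22, 13), (23, 40)])
v24: WRITE d=53  (d history now [(3, 35), (19, 61), (20, 9), (24, 53)])
READ a @v22: history=[(2, 25), (9, 48), (12, 13), (14, 56), (16, 47), (17, 62), (21, 9)] -> pick v21 -> 9
v25: WRITE c=11  (c history now [(4, 52), (5, 58), (6, 40), (8, 38), (10, 3), (13, 49), (15, 11), (18, 1), (22, 13), (23, 40), (25, 11)])
READ b @v18: history=[(1, 32), (7, 24), (11, 40)] -> pick v11 -> 40
READ d @v15: history=[(3, 35), (19, 61), (20, 9), (24, 53)] -> pick v3 -> 35
v26: WRITE a=36  (a history now [(2, 25), (9, 48), (12, 13), (14, 56), (16, 47), (17, 62), (21, 9), (26, 36)])
v27: WRITE a=13  (a history now [(2, 25), (9, 48), (12, 13), (14, 56), (16, 47), (17, 62), (21, 9), (26, 36), (27, 13)])
Read results in order: ['NONE', '25', '24', '11', '9', '40', '35']
NONE count = 1

Answer: 1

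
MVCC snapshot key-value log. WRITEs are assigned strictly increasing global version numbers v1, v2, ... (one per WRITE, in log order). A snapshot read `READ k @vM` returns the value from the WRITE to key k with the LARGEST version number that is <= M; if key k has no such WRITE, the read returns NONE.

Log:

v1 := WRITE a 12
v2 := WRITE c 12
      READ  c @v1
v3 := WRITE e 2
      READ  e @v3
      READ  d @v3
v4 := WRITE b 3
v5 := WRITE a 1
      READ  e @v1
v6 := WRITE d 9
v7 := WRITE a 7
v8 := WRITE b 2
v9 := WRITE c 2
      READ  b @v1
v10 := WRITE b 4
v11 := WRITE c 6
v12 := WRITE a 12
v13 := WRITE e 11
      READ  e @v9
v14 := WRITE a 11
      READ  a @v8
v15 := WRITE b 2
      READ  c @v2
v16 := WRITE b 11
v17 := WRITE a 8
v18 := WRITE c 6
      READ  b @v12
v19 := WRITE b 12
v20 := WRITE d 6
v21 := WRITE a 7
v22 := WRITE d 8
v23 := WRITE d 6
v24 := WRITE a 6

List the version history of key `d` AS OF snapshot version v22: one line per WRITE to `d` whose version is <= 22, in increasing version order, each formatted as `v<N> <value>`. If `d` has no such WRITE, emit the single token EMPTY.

Answer: v6 9
v20 6
v22 8

Derivation:
Scan writes for key=d with version <= 22:
  v1 WRITE a 12 -> skip
  v2 WRITE c 12 -> skip
  v3 WRITE e 2 -> skip
  v4 WRITE b 3 -> skip
  v5 WRITE a 1 -> skip
  v6 WRITE d 9 -> keep
  v7 WRITE a 7 -> skip
  v8 WRITE b 2 -> skip
  v9 WRITE c 2 -> skip
  v10 WRITE b 4 -> skip
  v11 WRITE c 6 -> skip
  v12 WRITE a 12 -> skip
  v13 WRITE e 11 -> skip
  v14 WRITE a 11 -> skip
  v15 WRITE b 2 -> skip
  v16 WRITE b 11 -> skip
  v17 WRITE a 8 -> skip
  v18 WRITE c 6 -> skip
  v19 WRITE b 12 -> skip
  v20 WRITE d 6 -> keep
  v21 WRITE a 7 -> skip
  v22 WRITE d 8 -> keep
  v23 WRITE d 6 -> drop (> snap)
  v24 WRITE a 6 -> skip
Collected: [(6, 9), (20, 6), (22, 8)]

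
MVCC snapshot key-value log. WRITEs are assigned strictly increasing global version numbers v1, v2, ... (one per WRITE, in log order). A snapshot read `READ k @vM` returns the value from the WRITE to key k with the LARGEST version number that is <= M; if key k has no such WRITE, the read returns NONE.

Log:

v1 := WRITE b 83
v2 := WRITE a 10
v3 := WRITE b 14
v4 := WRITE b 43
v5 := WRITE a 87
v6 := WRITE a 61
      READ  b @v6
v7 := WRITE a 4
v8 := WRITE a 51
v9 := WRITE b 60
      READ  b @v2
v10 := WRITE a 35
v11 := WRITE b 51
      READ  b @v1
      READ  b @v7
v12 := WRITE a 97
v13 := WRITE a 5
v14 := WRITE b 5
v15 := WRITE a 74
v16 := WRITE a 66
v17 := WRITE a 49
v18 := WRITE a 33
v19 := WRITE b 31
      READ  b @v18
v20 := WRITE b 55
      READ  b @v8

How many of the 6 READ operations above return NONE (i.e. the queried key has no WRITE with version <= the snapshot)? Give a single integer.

Answer: 0

Derivation:
v1: WRITE b=83  (b history now [(1, 83)])
v2: WRITE a=10  (a history now [(2, 10)])
v3: WRITE b=14  (b history now [(1, 83), (3, 14)])
v4: WRITE b=43  (b history now [(1, 83), (3, 14), (4, 43)])
v5: WRITE a=87  (a history now [(2, 10), (5, 87)])
v6: WRITE a=61  (a history now [(2, 10), (5, 87), (6, 61)])
READ b @v6: history=[(1, 83), (3, 14), (4, 43)] -> pick v4 -> 43
v7: WRITE a=4  (a history now [(2, 10), (5, 87), (6, 61), (7, 4)])
v8: WRITE a=51  (a history now [(2, 10), (5, 87), (6, 61), (7, 4), (8, 51)])
v9: WRITE b=60  (b history now [(1, 83), (3, 14), (4, 43), (9, 60)])
READ b @v2: history=[(1, 83), (3, 14), (4, 43), (9, 60)] -> pick v1 -> 83
v10: WRITE a=35  (a history now [(2, 10), (5, 87), (6, 61), (7, 4), (8, 51), (10, 35)])
v11: WRITE b=51  (b history now [(1, 83), (3, 14), (4, 43), (9, 60), (11, 51)])
READ b @v1: history=[(1, 83), (3, 14), (4, 43), (9, 60), (11, 51)] -> pick v1 -> 83
READ b @v7: history=[(1, 83), (3, 14), (4, 43), (9, 60), (11, 51)] -> pick v4 -> 43
v12: WRITE a=97  (a history now [(2, 10), (5, 87), (6, 61), (7, 4), (8, 51), (10, 35), (12, 97)])
v13: WRITE a=5  (a history now [(2, 10), (5, 87), (6, 61), (7, 4), (8, 51), (10, 35), (12, 97), (13, 5)])
v14: WRITE b=5  (b history now [(1, 83), (3, 14), (4, 43), (9, 60), (11, 51), (14, 5)])
v15: WRITE a=74  (a history now [(2, 10), (5, 87), (6, 61), (7, 4), (8, 51), (10, 35), (12, 97), (13, 5), (15, 74)])
v16: WRITE a=66  (a history now [(2, 10), (5, 87), (6, 61), (7, 4), (8, 51), (10, 35), (12, 97), (13, 5), (15, 74), (16, 66)])
v17: WRITE a=49  (a history now [(2, 10), (5, 87), (6, 61), (7, 4), (8, 51), (10, 35), (12, 97), (13, 5), (15, 74), (16, 66), (17, 49)])
v18: WRITE a=33  (a history now [(2, 10), (5, 87), (6, 61), (7, 4), (8, 51), (10, 35), (12, 97), (13, 5), (15, 74), (16, 66), (17, 49), (18, 33)])
v19: WRITE b=31  (b history now [(1, 83), (3, 14), (4, 43), (9, 60), (11, 51), (14, 5), (19, 31)])
READ b @v18: history=[(1, 83), (3, 14), (4, 43), (9, 60), (11, 51), (14, 5), (19, 31)] -> pick v14 -> 5
v20: WRITE b=55  (b history now [(1, 83), (3, 14), (4, 43), (9, 60), (11, 51), (14, 5), (19, 31), (20, 55)])
READ b @v8: history=[(1, 83), (3, 14), (4, 43), (9, 60), (11, 51), (14, 5), (19, 31), (20, 55)] -> pick v4 -> 43
Read results in order: ['43', '83', '83', '43', '5', '43']
NONE count = 0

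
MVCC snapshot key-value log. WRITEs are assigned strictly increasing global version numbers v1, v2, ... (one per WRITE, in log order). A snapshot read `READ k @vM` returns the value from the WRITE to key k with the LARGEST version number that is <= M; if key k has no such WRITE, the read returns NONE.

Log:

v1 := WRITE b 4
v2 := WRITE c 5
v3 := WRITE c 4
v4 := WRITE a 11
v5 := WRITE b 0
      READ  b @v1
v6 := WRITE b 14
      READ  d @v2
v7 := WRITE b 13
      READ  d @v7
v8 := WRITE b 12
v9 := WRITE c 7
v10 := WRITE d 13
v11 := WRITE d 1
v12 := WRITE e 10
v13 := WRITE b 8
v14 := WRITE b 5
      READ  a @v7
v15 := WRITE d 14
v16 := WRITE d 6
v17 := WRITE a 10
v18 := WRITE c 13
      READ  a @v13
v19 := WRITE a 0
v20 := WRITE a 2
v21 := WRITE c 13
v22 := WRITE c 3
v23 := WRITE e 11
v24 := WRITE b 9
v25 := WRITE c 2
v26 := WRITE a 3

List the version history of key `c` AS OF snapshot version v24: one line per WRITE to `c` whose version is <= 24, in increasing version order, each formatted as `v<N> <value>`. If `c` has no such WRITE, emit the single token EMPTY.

Answer: v2 5
v3 4
v9 7
v18 13
v21 13
v22 3

Derivation:
Scan writes for key=c with version <= 24:
  v1 WRITE b 4 -> skip
  v2 WRITE c 5 -> keep
  v3 WRITE c 4 -> keep
  v4 WRITE a 11 -> skip
  v5 WRITE b 0 -> skip
  v6 WRITE b 14 -> skip
  v7 WRITE b 13 -> skip
  v8 WRITE b 12 -> skip
  v9 WRITE c 7 -> keep
  v10 WRITE d 13 -> skip
  v11 WRITE d 1 -> skip
  v12 WRITE e 10 -> skip
  v13 WRITE b 8 -> skip
  v14 WRITE b 5 -> skip
  v15 WRITE d 14 -> skip
  v16 WRITE d 6 -> skip
  v17 WRITE a 10 -> skip
  v18 WRITE c 13 -> keep
  v19 WRITE a 0 -> skip
  v20 WRITE a 2 -> skip
  v21 WRITE c 13 -> keep
  v22 WRITE c 3 -> keep
  v23 WRITE e 11 -> skip
  v24 WRITE b 9 -> skip
  v25 WRITE c 2 -> drop (> snap)
  v26 WRITE a 3 -> skip
Collected: [(2, 5), (3, 4), (9, 7), (18, 13), (21, 13), (22, 3)]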